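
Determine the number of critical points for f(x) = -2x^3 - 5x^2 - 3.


Find where f'(x) = 0:
f(x) = -2x^3 - 5x^2 - 3
f'(x) = -6x^2 - 10x
This is a quadratic in x. Use the discriminant to count real roots.
Discriminant = (-10)^2 - 4 * (-6) * 0
= 100 - 0
= 100
Since discriminant > 0, f'(x) = 0 has 2 real solutions.
Number of critical points: 2

2


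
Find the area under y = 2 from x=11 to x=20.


The area under a constant function y = 2 is a rectangle.
Width = 20 - 11 = 9
Height = 2
Area = width * height
= 9 * 2
= 18

18


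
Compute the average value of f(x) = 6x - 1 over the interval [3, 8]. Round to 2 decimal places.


Average value = 1/(b-a) * integral from a to b of f(x) dx
First compute the integral of 6x - 1:
F(x) = 3x^2 - x
F(8) = 3 * 64 - 1 * 8 = 184
F(3) = 3 * 9 - 1 * 3 = 24
Integral = 184 - 24 = 160
Average = 160 / (8 - 3) = 160 / 5
= 32 = 32.00

32.00


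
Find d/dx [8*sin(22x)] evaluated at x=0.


Apply the chain rule to differentiate 8*sin(22x):
d/dx [8*sin(22x)]
= 8 * cos(22x) * d/dx(22x)
= 8 * 22 * cos(22x)
= 176 * cos(22x)
Evaluate at x = 0:
= 176 * cos(0)
= 176 * 1
= 176

176


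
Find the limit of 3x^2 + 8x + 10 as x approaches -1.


Since polynomials are continuous, we use direct substitution.
lim(x->-1) of 3x^2 + 8x + 10
= 3 * (-1)^2 + 8 * (-1) + 10
= 3 - 8 + 10
= 5

5


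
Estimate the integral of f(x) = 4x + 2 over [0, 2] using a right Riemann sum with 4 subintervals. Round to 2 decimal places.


Right Riemann sum uses right endpoints of each subinterval.
Interval: [0, 2], n = 4
dx = (2 - 0) / 4 = 1/2
Right endpoints: [1/2, 1, 3/2, 2]
f values: [4, 6, 8, 10]
Sum = dx * (sum of f values)
= 1/2 * 28
= 14 = 14.00

14.00


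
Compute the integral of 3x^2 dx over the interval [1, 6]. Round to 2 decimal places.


Find the antiderivative of 3x^2:
F(x) = 3/3 * x^3
Apply the Fundamental Theorem of Calculus:
F(6) - F(1)
= 3/3 * 6^3 - 3/3 * 1^3
= 3/3 * (216 - 1)
= 3/3 * 215
= 215 = 215.00

215.00


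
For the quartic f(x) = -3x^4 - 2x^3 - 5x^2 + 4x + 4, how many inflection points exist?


Inflection points occur where f''(x) = 0 and concavity changes.
f(x) = -3x^4 - 2x^3 - 5x^2 + 4x + 4
f'(x) = -12x^3 - 6x^2 - 10x + 4
f''(x) = -36x^2 - 12x - 10
This is a quadratic in x. Use the discriminant to count real roots.
Discriminant = (-12)^2 - 4 * (-36) * (-10)
= 144 - 1440
= -1296
Since discriminant < 0, f''(x) = 0 has no real solutions.
Number of inflection points: 0

0


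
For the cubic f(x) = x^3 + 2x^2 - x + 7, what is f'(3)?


Differentiate f(x) = x^3 + 2x^2 - x + 7 term by term:
f'(x) = 3x^2 + 4x - 1
Substitute x = 3:
f'(3) = 3 * 3^2 + 4 * 3 - 1
= 27 + 12 - 1
= 38

38


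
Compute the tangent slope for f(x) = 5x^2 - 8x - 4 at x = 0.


The slope of the tangent line equals f'(x) at the point.
f(x) = 5x^2 - 8x - 4
f'(x) = 10x - 8
At x = 0:
f'(0) = 10 * 0 - 8
= 0 - 8
= -8

-8


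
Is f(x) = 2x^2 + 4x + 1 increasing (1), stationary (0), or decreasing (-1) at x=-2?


Compute f'(x) to determine behavior:
f'(x) = 4x + 4
f'(-2) = 4 * (-2) + 4
= -8 + 4
= -4
Since f'(-2) < 0, the function is decreasing (-1)

-1


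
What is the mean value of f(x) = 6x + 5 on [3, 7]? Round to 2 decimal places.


Average value = 1/(b-a) * integral from a to b of f(x) dx
First compute the integral of 6x + 5:
F(x) = 3x^2 + 5x
F(7) = 3 * 49 + 5 * 7 = 182
F(3) = 3 * 9 + 5 * 3 = 42
Integral = 182 - 42 = 140
Average = 140 / (7 - 3) = 140 / 4
= 35 = 35.00

35.00


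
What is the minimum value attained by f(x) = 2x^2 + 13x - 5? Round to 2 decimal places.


For a quadratic f(x) = ax^2 + bx + c with a > 0, the minimum is at the vertex.
Vertex x-coordinate: x = -b/(2a)
x = -(13) / (2 * 2)
x = -13/4
Substitute back to find the minimum value:
f(-13/4) = 2 * (-13/4)^2 + 13 * (-13/4) - 5
= 169/8 - 169/4 - 5
= -209/8 ≈ -26.13

-26.13


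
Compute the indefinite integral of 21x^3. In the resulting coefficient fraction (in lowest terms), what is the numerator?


Apply the power rule for integration:
integral of ax^n dx = a/(n+1) * x^(n+1) + C
integral of 21x^3 dx
= 21/4 * x^4 + C
The coefficient in lowest terms is 21/4, and its numerator is 21

21


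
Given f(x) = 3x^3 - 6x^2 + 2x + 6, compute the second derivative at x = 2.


First derivative:
f'(x) = 9x^2 - 12x + 2
Second derivative:
f''(x) = 18x - 12
Substitute x = 2:
f''(2) = 18 * 2 - 12
= 36 - 12
= 24

24


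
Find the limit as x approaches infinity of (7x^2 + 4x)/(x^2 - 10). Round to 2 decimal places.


For limits at infinity with equal-degree polynomials,
we compare leading coefficients.
Numerator leading term: 7x^2
Denominator leading term: x^2
Divide both by x^2:
lim = (7 + 4/x) / (1 - 10/x^2)
As x -> infinity, the 1/x and 1/x^2 terms vanish:
= 7/1 = 7 = 7.00

7.00


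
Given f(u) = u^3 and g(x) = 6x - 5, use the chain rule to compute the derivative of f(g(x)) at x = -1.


Using the chain rule: (f(g(x)))' = f'(g(x)) * g'(x)
First, find g(-1):
g(-1) = 6 * (-1) - 5 = -11
Next, f'(u) = 3u^2
And g'(x) = 6
So f'(g(-1)) * g'(-1)
= 3 * (-11)^2 * 6
= 3 * 121 * 6
= 2178

2178


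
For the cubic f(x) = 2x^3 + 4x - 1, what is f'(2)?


Differentiate f(x) = 2x^3 + 4x - 1 term by term:
f'(x) = 6x^2 + 4
Substitute x = 2:
f'(2) = 6 * 2^2 + 0 * 2 + 4
= 24 + 0 + 4
= 28

28


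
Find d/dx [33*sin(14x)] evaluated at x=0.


Apply the chain rule to differentiate 33*sin(14x):
d/dx [33*sin(14x)]
= 33 * cos(14x) * d/dx(14x)
= 33 * 14 * cos(14x)
= 462 * cos(14x)
Evaluate at x = 0:
= 462 * cos(0)
= 462 * 1
= 462

462


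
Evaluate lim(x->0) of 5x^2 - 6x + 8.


Since polynomials are continuous, we use direct substitution.
lim(x->0) of 5x^2 - 6x + 8
= 5 * 0^2 - 6 * 0 + 8
= 0 + 0 + 8
= 8

8


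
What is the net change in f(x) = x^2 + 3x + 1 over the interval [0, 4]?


Net change = f(b) - f(a)
f(x) = x^2 + 3x + 1
Compute f(4):
f(4) = 1 * 4^2 + 3 * 4 + 1
= 16 + 12 + 1
= 29
Compute f(0):
f(0) = 1 * 0^2 + 3 * 0 + 1
= 0 + 0 + 1
= 1
Net change = 29 - 1 = 28

28


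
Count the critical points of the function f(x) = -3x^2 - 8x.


Find where f'(x) = 0:
f'(x) = -6x - 8
Set f'(x) = 0:
-6x - 8 = 0
x = 8 / (-6) = -4/3
This is a linear equation in x, so there is exactly one solution.
Number of critical points: 1

1


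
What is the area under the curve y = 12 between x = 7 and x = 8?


The area under a constant function y = 12 is a rectangle.
Width = 8 - 7 = 1
Height = 12
Area = width * height
= 1 * 12
= 12

12


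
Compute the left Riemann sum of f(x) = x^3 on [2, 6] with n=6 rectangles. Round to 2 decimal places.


Left Riemann sum uses left endpoints of each subinterval.
Interval: [2, 6], n = 6
dx = (6 - 2) / 6 = 2/3
Left endpoints: [2, 8/3, 10/3, 4, 14/3, 16/3]
f values: [8, 512/27, 1000/27, 64, 2744/27, 4096/27]
Sum = dx * (sum of f values)
= 2/3 * 1144/3
= 2288/9 ≈ 254.22

254.22


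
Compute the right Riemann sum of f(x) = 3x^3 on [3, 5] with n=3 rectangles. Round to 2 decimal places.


Right Riemann sum uses right endpoints of each subinterval.
Interval: [3, 5], n = 3
dx = (5 - 3) / 3 = 2/3
Right endpoints: [11/3, 13/3, 5]
f values: [1331/9, 2197/9, 375]
Sum = dx * (sum of f values)
= 2/3 * 767
= 1534/3 ≈ 511.33

511.33


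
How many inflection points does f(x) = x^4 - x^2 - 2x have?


Inflection points occur where f''(x) = 0 and concavity changes.
f(x) = x^4 - x^2 - 2x
f'(x) = 4x^3 - 2x - 2
f''(x) = 12x^2 - 2
This is a quadratic in x. Use the discriminant to count real roots.
Discriminant = (0)^2 - 4 * 12 * (-2)
= 0 - (-96)
= 96
Since discriminant > 0, f''(x) = 0 has 2 distinct real solutions.
A quadratic with two distinct real roots changes sign at each root, so concavity changes at both.
Number of inflection points: 2

2


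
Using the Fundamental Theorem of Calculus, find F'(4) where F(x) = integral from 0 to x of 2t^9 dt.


By the Fundamental Theorem of Calculus (Part 1):
If F(x) = integral from 0 to x of f(t) dt, then F'(x) = f(x)
Here f(t) = 2t^9
So F'(x) = 2x^9
Evaluate at x = 4:
F'(4) = 2 * 4^9
= 2 * 262144
= 524288

524288


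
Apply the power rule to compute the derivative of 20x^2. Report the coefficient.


We apply the power rule: d/dx [ax^n] = a*n * x^(n-1)
d/dx [20x^2]
= 20 * 2 * x^(2-1)
= 40x
The coefficient is 40

40


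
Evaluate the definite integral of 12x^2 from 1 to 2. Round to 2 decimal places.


Find the antiderivative of 12x^2:
F(x) = 12/3 * x^3
Apply the Fundamental Theorem of Calculus:
F(2) - F(1)
= 12/3 * 2^3 - 12/3 * 1^3
= 12/3 * (8 - 1)
= 12/3 * 7
= 28 = 28.00

28.00


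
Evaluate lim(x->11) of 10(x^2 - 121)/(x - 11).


Direct substitution gives 0/0, so we factor the numerator.
Factor: 10(x^2 - 121) = 10 * (x - 11)(x + 11)
Cancel the common factor (x - 11):
10(x^2 - 121)/(x - 11) = 10 * (x + 11)
Now substitute x = 11:
= 10 * (11 + 11) = 220

220


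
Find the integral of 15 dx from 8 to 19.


The integral of a constant k over [a, b] equals k * (b - a).
integral from 8 to 19 of 15 dx
= 15 * (19 - 8)
= 15 * 11
= 165

165


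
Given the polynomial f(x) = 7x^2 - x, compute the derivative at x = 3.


Differentiate term by term using power and sum rules:
f(x) = 7x^2 - x
f'(x) = 14x - 1
Substitute x = 3:
f'(3) = 14 * 3 - 1
= 42 - 1
= 41

41


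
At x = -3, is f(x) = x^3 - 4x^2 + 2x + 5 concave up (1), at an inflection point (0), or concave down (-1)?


Concavity is determined by the sign of f''(x).
f(x) = x^3 - 4x^2 + 2x + 5
f'(x) = 3x^2 - 8x + 2
f''(x) = 6x - 8
f''(-3) = 6 * (-3) - 8
= -18 - 8
= -26
Since f''(-3) < 0, the function is concave down (-1)

-1


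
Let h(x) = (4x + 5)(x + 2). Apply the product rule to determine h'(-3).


Let u(x) = 4x + 5 and v(x) = x + 2
u'(x) = 4
v'(x) = 1
Product rule: h'(x) = u'(x)*v(x) + u(x)*v'(x)
= 4 * (x + 2) + (4x + 5) * 1
At x = -3:
u(-3) = 4 * (-3) + 5 = -7
v(-3) = 1 * (-3) + 2 = -1
h'(-3) = 4 * (-1) + (-7) * 1
= -4 - 7
= -11

-11


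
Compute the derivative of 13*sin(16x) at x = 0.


Apply the chain rule to differentiate 13*sin(16x):
d/dx [13*sin(16x)]
= 13 * cos(16x) * d/dx(16x)
= 13 * 16 * cos(16x)
= 208 * cos(16x)
Evaluate at x = 0:
= 208 * cos(0)
= 208 * 1
= 208

208


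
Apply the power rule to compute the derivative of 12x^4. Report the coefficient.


We apply the power rule: d/dx [ax^n] = a*n * x^(n-1)
d/dx [12x^4]
= 12 * 4 * x^(4-1)
= 48x^3
The coefficient is 48

48


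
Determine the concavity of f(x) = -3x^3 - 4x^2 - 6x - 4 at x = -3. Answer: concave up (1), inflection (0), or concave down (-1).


Concavity is determined by the sign of f''(x).
f(x) = -3x^3 - 4x^2 - 6x - 4
f'(x) = -9x^2 - 8x - 6
f''(x) = -18x - 8
f''(-3) = -18 * (-3) - 8
= 54 - 8
= 46
Since f''(-3) > 0, the function is concave up (1)

1


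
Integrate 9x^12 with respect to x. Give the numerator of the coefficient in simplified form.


Apply the power rule for integration:
integral of ax^n dx = a/(n+1) * x^(n+1) + C
integral of 9x^12 dx
= 9/13 * x^13 + C
The coefficient in lowest terms is 9/13, and its numerator is 9

9


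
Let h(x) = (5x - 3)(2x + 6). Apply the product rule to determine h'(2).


Let u(x) = 5x - 3 and v(x) = 2x + 6
u'(x) = 5
v'(x) = 2
Product rule: h'(x) = u'(x)*v(x) + u(x)*v'(x)
= 5 * (2x + 6) + (5x - 3) * 2
At x = 2:
u(2) = 5 * 2 - 3 = 7
v(2) = 2 * 2 + 6 = 10
h'(2) = 5 * 10 + 7 * 2
= 50 + 14
= 64

64


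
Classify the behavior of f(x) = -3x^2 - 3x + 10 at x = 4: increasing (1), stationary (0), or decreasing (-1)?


Compute f'(x) to determine behavior:
f'(x) = -6x - 3
f'(4) = -6 * 4 - 3
= -24 - 3
= -27
Since f'(4) < 0, the function is decreasing (-1)

-1


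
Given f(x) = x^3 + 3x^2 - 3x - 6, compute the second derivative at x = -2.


First derivative:
f'(x) = 3x^2 + 6x - 3
Second derivative:
f''(x) = 6x + 6
Substitute x = -2:
f''(-2) = 6 * (-2) + 6
= -12 + 6
= -6

-6


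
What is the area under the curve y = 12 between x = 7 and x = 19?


The area under a constant function y = 12 is a rectangle.
Width = 19 - 7 = 12
Height = 12
Area = width * height
= 12 * 12
= 144

144


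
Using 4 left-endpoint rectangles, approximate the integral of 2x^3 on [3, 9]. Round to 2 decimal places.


Left Riemann sum uses left endpoints of each subinterval.
Interval: [3, 9], n = 4
dx = (9 - 3) / 4 = 3/2
Left endpoints: [3, 9/2, 6, 15/2]
f values: [54, 729/4, 432, 3375/4]
Sum = dx * (sum of f values)
= 3/2 * 1512
= 2268 = 2268.00

2268.00


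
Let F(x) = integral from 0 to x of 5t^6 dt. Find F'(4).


By the Fundamental Theorem of Calculus (Part 1):
If F(x) = integral from 0 to x of f(t) dt, then F'(x) = f(x)
Here f(t) = 5t^6
So F'(x) = 5x^6
Evaluate at x = 4:
F'(4) = 5 * 4^6
= 5 * 4096
= 20480

20480


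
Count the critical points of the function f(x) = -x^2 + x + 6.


Find where f'(x) = 0:
f'(x) = -2x + 1
Set f'(x) = 0:
-2x + 1 = 0
x = -1 / (-2) = 1/2
This is a linear equation in x, so there is exactly one solution.
Number of critical points: 1

1


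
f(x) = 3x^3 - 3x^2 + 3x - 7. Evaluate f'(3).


Differentiate f(x) = 3x^3 - 3x^2 + 3x - 7 term by term:
f'(x) = 9x^2 - 6x + 3
Substitute x = 3:
f'(3) = 9 * 3^2 - 6 * 3 + 3
= 81 - 18 + 3
= 66

66


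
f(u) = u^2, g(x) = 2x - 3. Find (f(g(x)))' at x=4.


Using the chain rule: (f(g(x)))' = f'(g(x)) * g'(x)
First, find g(4):
g(4) = 2 * 4 - 3 = 5
Next, f'(u) = 2u
And g'(x) = 2
So f'(g(4)) * g'(4)
= 2 * 5 * 2
= 20

20


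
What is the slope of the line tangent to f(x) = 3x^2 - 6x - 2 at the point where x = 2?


The slope of the tangent line equals f'(x) at the point.
f(x) = 3x^2 - 6x - 2
f'(x) = 6x - 6
At x = 2:
f'(2) = 6 * 2 - 6
= 12 - 6
= 6

6


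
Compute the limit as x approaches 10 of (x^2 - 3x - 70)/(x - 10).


Direct substitution gives 0/0, so we factor the numerator.
Factor: (x^2 - 3x - 70) = (x - 10)(x + 7)
Cancel the common factor (x - 10):
(x^2 - 3x - 70)/(x - 10) = (x + 7)
Now substitute x = 10:
= (10) - (-7) = 17

17


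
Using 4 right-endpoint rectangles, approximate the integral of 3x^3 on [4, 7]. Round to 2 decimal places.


Right Riemann sum uses right endpoints of each subinterval.
Interval: [4, 7], n = 4
dx = (7 - 4) / 4 = 3/4
Right endpoints: [19/4, 11/2, 25/4, 7]
f values: [20577/64, 3993/8, 46875/64, 1029]
Sum = dx * (sum of f values)
= 3/4 * 41313/16
= 123939/64 ≈ 1936.55

1936.55


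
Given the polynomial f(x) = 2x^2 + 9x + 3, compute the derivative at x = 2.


Differentiate term by term using power and sum rules:
f(x) = 2x^2 + 9x + 3
f'(x) = 4x + 9
Substitute x = 2:
f'(2) = 4 * 2 + 9
= 8 + 9
= 17

17


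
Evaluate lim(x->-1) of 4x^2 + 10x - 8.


Since polynomials are continuous, we use direct substitution.
lim(x->-1) of 4x^2 + 10x - 8
= 4 * (-1)^2 + 10 * (-1) - 8
= 4 - 10 - 8
= -14

-14


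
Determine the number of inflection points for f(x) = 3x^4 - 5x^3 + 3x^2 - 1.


Inflection points occur where f''(x) = 0 and concavity changes.
f(x) = 3x^4 - 5x^3 + 3x^2 - 1
f'(x) = 12x^3 - 15x^2 + 6x
f''(x) = 36x^2 - 30x + 6
This is a quadratic in x. Use the discriminant to count real roots.
Discriminant = (-30)^2 - 4 * 36 * 6
= 900 - 864
= 36
Since discriminant > 0, f''(x) = 0 has 2 distinct real solutions.
A quadratic with two distinct real roots changes sign at each root, so concavity changes at both.
Number of inflection points: 2

2


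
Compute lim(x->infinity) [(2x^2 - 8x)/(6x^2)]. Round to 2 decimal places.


For limits at infinity with equal-degree polynomials,
we compare leading coefficients.
Numerator leading term: 2x^2
Denominator leading term: 6x^2
Divide both by x^2:
lim = (2 - 8/x) / (6)
As x -> infinity, the 1/x and 1/x^2 terms vanish:
= 2/6 = 1/3 ≈ 0.33

0.33


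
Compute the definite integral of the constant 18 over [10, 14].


The integral of a constant k over [a, b] equals k * (b - a).
integral from 10 to 14 of 18 dx
= 18 * (14 - 10)
= 18 * 4
= 72

72


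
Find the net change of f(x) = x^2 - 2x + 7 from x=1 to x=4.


Net change = f(b) - f(a)
f(x) = x^2 - 2x + 7
Compute f(4):
f(4) = 1 * 4^2 - 2 * 4 + 7
= 16 - 8 + 7
= 15
Compute f(1):
f(1) = 1 * 1^2 - 2 * 1 + 7
= 1 - 2 + 7
= 6
Net change = 15 - 6 = 9

9


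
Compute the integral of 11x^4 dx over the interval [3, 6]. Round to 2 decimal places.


Find the antiderivative of 11x^4:
F(x) = 11/5 * x^5
Apply the Fundamental Theorem of Calculus:
F(6) - F(3)
= 11/5 * 6^5 - 11/5 * 3^5
= 11/5 * (7776 - 243)
= 11/5 * 7533
= 82863/5 = 16572.60

16572.60


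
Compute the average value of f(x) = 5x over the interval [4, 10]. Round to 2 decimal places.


Average value = 1/(b-a) * integral from a to b of f(x) dx
First compute the integral of 5x:
F(x) = (5/2)x^2
F(10) = 5/2 * 100 + 0 * 10 = 250
F(4) = 5/2 * 16 + 0 * 4 = 40
Integral = 250 - 40 = 210
Average = 210 / (10 - 4) = 210 / 6
= 35 = 35.00

35.00


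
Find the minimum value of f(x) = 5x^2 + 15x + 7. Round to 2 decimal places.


For a quadratic f(x) = ax^2 + bx + c with a > 0, the minimum is at the vertex.
Vertex x-coordinate: x = -b/(2a)
x = -(15) / (2 * 5)
x = -15/10 = -3/2
Substitute back to find the minimum value:
f(-3/2) = 5 * (-3/2)^2 + 15 * (-3/2) + 7
= 45/4 - 45/2 + 7
= -17/4 = -4.25

-4.25


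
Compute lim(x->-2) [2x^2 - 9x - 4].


Since polynomials are continuous, we use direct substitution.
lim(x->-2) of 2x^2 - 9x - 4
= 2 * (-2)^2 - 9 * (-2) - 4
= 8 + 18 - 4
= 22

22


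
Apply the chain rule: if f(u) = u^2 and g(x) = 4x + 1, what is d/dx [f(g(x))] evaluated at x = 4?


Using the chain rule: (f(g(x)))' = f'(g(x)) * g'(x)
First, find g(4):
g(4) = 4 * 4 + 1 = 17
Next, f'(u) = 2u
And g'(x) = 4
So f'(g(4)) * g'(4)
= 2 * 17 * 4
= 136

136


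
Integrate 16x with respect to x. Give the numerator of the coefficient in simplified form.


Apply the power rule for integration:
integral of ax^n dx = a/(n+1) * x^(n+1) + C
integral of 16x dx
= 16/2 * x^2 + C
= 8 * x^2 + C
The coefficient in lowest terms is 8 = 8/1, so its numerator is 8

8


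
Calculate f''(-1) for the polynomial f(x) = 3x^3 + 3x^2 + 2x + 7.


First derivative:
f'(x) = 9x^2 + 6x + 2
Second derivative:
f''(x) = 18x + 6
Substitute x = -1:
f''(-1) = 18 * (-1) + 6
= -18 + 6
= -12

-12


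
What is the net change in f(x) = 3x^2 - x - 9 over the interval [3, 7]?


Net change = f(b) - f(a)
f(x) = 3x^2 - x - 9
Compute f(7):
f(7) = 3 * 7^2 - 1 * 7 - 9
= 147 - 7 - 9
= 131
Compute f(3):
f(3) = 3 * 3^2 - 1 * 3 - 9
= 27 - 3 - 9
= 15
Net change = 131 - 15 = 116

116


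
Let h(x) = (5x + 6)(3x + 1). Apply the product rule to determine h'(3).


Let u(x) = 5x + 6 and v(x) = 3x + 1
u'(x) = 5
v'(x) = 3
Product rule: h'(x) = u'(x)*v(x) + u(x)*v'(x)
= 5 * (3x + 1) + (5x + 6) * 3
At x = 3:
u(3) = 5 * 3 + 6 = 21
v(3) = 3 * 3 + 1 = 10
h'(3) = 5 * 10 + 21 * 3
= 50 + 63
= 113

113


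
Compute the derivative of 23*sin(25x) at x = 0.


Apply the chain rule to differentiate 23*sin(25x):
d/dx [23*sin(25x)]
= 23 * cos(25x) * d/dx(25x)
= 23 * 25 * cos(25x)
= 575 * cos(25x)
Evaluate at x = 0:
= 575 * cos(0)
= 575 * 1
= 575

575


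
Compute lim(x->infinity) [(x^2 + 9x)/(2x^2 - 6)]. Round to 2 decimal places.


For limits at infinity with equal-degree polynomials,
we compare leading coefficients.
Numerator leading term: x^2
Denominator leading term: 2x^2
Divide both by x^2:
lim = (1 + 9/x) / (2 - 6/x^2)
As x -> infinity, the 1/x and 1/x^2 terms vanish:
= 1/2 = 0.50

0.50


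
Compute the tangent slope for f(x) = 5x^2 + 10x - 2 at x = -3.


The slope of the tangent line equals f'(x) at the point.
f(x) = 5x^2 + 10x - 2
f'(x) = 10x + 10
At x = -3:
f'(-3) = 10 * (-3) + 10
= -30 + 10
= -20

-20


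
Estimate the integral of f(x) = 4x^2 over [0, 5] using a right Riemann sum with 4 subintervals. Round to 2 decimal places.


Right Riemann sum uses right endpoints of each subinterval.
Interval: [0, 5], n = 4
dx = (5 - 0) / 4 = 5/4
Right endpoints: [5/4, 5/2, 15/4, 5]
f values: [25/4, 25, 225/4, 100]
Sum = dx * (sum of f values)
= 5/4 * 375/2
= 1875/8 ≈ 234.38

234.38


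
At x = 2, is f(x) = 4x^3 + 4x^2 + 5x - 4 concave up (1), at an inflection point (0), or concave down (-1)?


Concavity is determined by the sign of f''(x).
f(x) = 4x^3 + 4x^2 + 5x - 4
f'(x) = 12x^2 + 8x + 5
f''(x) = 24x + 8
f''(2) = 24 * 2 + 8
= 48 + 8
= 56
Since f''(2) > 0, the function is concave up (1)

1


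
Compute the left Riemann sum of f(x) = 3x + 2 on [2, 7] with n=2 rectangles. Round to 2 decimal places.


Left Riemann sum uses left endpoints of each subinterval.
Interval: [2, 7], n = 2
dx = (7 - 2) / 2 = 5/2
Left endpoints: [2, 9/2]
f values: [8, 31/2]
Sum = dx * (sum of f values)
= 5/2 * 47/2
= 235/4 = 58.75

58.75


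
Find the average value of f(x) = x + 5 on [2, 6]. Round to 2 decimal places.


Average value = 1/(b-a) * integral from a to b of f(x) dx
First compute the integral of x + 5:
F(x) = (1/2)x^2 + 5x
F(6) = 1/2 * 36 + 5 * 6 = 48
F(2) = 1/2 * 4 + 5 * 2 = 12
Integral = 48 - 12 = 36
Average = 36 / (6 - 2) = 36 / 4
= 9 = 9.00

9.00


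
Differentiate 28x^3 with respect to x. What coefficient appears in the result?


We apply the power rule: d/dx [ax^n] = a*n * x^(n-1)
d/dx [28x^3]
= 28 * 3 * x^(3-1)
= 84x^2
The coefficient is 84

84


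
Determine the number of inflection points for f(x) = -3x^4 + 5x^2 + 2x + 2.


Inflection points occur where f''(x) = 0 and concavity changes.
f(x) = -3x^4 + 5x^2 + 2x + 2
f'(x) = -12x^3 + 10x + 2
f''(x) = -36x^2 + 10
This is a quadratic in x. Use the discriminant to count real roots.
Discriminant = (0)^2 - 4 * (-36) * 10
= 0 - (-1440)
= 1440
Since discriminant > 0, f''(x) = 0 has 2 distinct real solutions.
A quadratic with two distinct real roots changes sign at each root, so concavity changes at both.
Number of inflection points: 2

2


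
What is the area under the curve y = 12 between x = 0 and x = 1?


The area under a constant function y = 12 is a rectangle.
Width = 1 - 0 = 1
Height = 12
Area = width * height
= 1 * 12
= 12

12


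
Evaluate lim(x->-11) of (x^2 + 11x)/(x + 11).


Direct substitution gives 0/0, so we factor the numerator.
Factor: (x^2 + 11x) = (x + 11)(x)
Cancel the common factor (x + 11):
(x^2 + 11x)/(x + 11) = (x)
Now substitute x = -11:
= (-11) - (0) = -11

-11


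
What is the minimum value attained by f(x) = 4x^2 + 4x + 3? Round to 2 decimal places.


For a quadratic f(x) = ax^2 + bx + c with a > 0, the minimum is at the vertex.
Vertex x-coordinate: x = -b/(2a)
x = -(4) / (2 * 4)
x = -4/8 = -1/2
Substitute back to find the minimum value:
f(-1/2) = 4 * (-1/2)^2 + 4 * (-1/2) + 3
= 1 - 2 + 3
= 2 = 2.00

2.00


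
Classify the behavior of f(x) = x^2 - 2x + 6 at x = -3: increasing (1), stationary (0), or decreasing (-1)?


Compute f'(x) to determine behavior:
f'(x) = 2x - 2
f'(-3) = 2 * (-3) - 2
= -6 - 2
= -8
Since f'(-3) < 0, the function is decreasing (-1)

-1


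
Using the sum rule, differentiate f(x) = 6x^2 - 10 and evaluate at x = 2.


Differentiate term by term using power and sum rules:
f(x) = 6x^2 - 10
f'(x) = 12x
Substitute x = 2:
f'(2) = 12 * 2 + 0
= 24 + 0
= 24

24


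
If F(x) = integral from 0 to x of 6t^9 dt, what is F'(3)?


By the Fundamental Theorem of Calculus (Part 1):
If F(x) = integral from 0 to x of f(t) dt, then F'(x) = f(x)
Here f(t) = 6t^9
So F'(x) = 6x^9
Evaluate at x = 3:
F'(3) = 6 * 3^9
= 6 * 19683
= 118098

118098


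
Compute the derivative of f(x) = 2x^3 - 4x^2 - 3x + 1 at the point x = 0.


Differentiate f(x) = 2x^3 - 4x^2 - 3x + 1 term by term:
f'(x) = 6x^2 - 8x - 3
Substitute x = 0:
f'(0) = 6 * 0^2 - 8 * 0 - 3
= 0 + 0 - 3
= -3

-3


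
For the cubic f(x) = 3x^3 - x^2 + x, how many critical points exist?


Find where f'(x) = 0:
f(x) = 3x^3 - x^2 + x
f'(x) = 9x^2 - 2x + 1
This is a quadratic in x. Use the discriminant to count real roots.
Discriminant = (-2)^2 - 4 * 9 * 1
= 4 - 36
= -32
Since discriminant < 0, f'(x) = 0 has no real solutions.
Number of critical points: 0

0


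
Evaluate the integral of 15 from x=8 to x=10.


The integral of a constant k over [a, b] equals k * (b - a).
integral from 8 to 10 of 15 dx
= 15 * (10 - 8)
= 15 * 2
= 30

30


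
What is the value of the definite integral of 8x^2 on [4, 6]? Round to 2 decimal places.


Find the antiderivative of 8x^2:
F(x) = 8/3 * x^3
Apply the Fundamental Theorem of Calculus:
F(6) - F(4)
= 8/3 * 6^3 - 8/3 * 4^3
= 8/3 * (216 - 64)
= 8/3 * 152
= 1216/3 ≈ 405.33

405.33


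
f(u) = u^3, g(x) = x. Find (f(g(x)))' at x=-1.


Using the chain rule: (f(g(x)))' = f'(g(x)) * g'(x)
First, find g(-1):
g(-1) = 1 * (-1) + 0 = -1
Next, f'(u) = 3u^2
And g'(x) = 1
So f'(g(-1)) * g'(-1)
= 3 * (-1)^2 * 1
= 3 * 1 * 1
= 3

3


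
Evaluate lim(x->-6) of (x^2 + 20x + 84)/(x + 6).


Direct substitution gives 0/0, so we factor the numerator.
Factor: (x^2 + 20x + 84) = (x + 6)(x + 14)
Cancel the common factor (x + 6):
(x^2 + 20x + 84)/(x + 6) = (x + 14)
Now substitute x = -6:
= (-6) - (-14) = 8

8


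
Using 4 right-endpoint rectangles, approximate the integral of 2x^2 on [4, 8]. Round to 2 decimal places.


Right Riemann sum uses right endpoints of each subinterval.
Interval: [4, 8], n = 4
dx = (8 - 4) / 4 = 1
Right endpoints: [5, 6, 7, 8]
f values: [50, 72, 98, 128]
Sum = dx * (sum of f values)
= 1 * 348
= 348 = 348.00

348.00


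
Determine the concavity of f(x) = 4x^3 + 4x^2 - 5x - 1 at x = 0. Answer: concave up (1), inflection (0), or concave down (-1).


Concavity is determined by the sign of f''(x).
f(x) = 4x^3 + 4x^2 - 5x - 1
f'(x) = 12x^2 + 8x - 5
f''(x) = 24x + 8
f''(0) = 24 * 0 + 8
= 0 + 8
= 8
Since f''(0) > 0, the function is concave up (1)

1


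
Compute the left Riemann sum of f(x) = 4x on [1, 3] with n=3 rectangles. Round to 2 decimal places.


Left Riemann sum uses left endpoints of each subinterval.
Interval: [1, 3], n = 3
dx = (3 - 1) / 3 = 2/3
Left endpoints: [1, 5/3, 7/3]
f values: [4, 20/3, 28/3]
Sum = dx * (sum of f values)
= 2/3 * 20
= 40/3 ≈ 13.33

13.33


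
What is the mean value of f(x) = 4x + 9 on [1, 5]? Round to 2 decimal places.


Average value = 1/(b-a) * integral from a to b of f(x) dx
First compute the integral of 4x + 9:
F(x) = 2x^2 + 9x
F(5) = 2 * 25 + 9 * 5 = 95
F(1) = 2 * 1 + 9 * 1 = 11
Integral = 95 - 11 = 84
Average = 84 / (5 - 1) = 84 / 4
= 21 = 21.00

21.00


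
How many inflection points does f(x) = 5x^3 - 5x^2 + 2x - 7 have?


Inflection points occur where f''(x) = 0 and concavity changes.
f(x) = 5x^3 - 5x^2 + 2x - 7
f'(x) = 15x^2 - 10x + 2
f''(x) = 30x - 10
Set f''(x) = 0:
30x - 10 = 0
x = 10 / 30 = 1/3
Since f''(x) is linear (degree 1), it changes sign at this point.
Therefore there is exactly 1 inflection point.

1


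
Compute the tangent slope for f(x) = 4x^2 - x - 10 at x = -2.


The slope of the tangent line equals f'(x) at the point.
f(x) = 4x^2 - x - 10
f'(x) = 8x - 1
At x = -2:
f'(-2) = 8 * (-2) - 1
= -16 - 1
= -17

-17


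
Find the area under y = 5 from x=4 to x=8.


The area under a constant function y = 5 is a rectangle.
Width = 8 - 4 = 4
Height = 5
Area = width * height
= 4 * 5
= 20

20


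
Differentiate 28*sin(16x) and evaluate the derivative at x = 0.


Apply the chain rule to differentiate 28*sin(16x):
d/dx [28*sin(16x)]
= 28 * cos(16x) * d/dx(16x)
= 28 * 16 * cos(16x)
= 448 * cos(16x)
Evaluate at x = 0:
= 448 * cos(0)
= 448 * 1
= 448

448


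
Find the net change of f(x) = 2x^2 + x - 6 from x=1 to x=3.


Net change = f(b) - f(a)
f(x) = 2x^2 + x - 6
Compute f(3):
f(3) = 2 * 3^2 + 1 * 3 - 6
= 18 + 3 - 6
= 15
Compute f(1):
f(1) = 2 * 1^2 + 1 * 1 - 6
= 2 + 1 - 6
= -3
Net change = 15 - (-3) = 18

18


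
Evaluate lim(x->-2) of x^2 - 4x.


Since polynomials are continuous, we use direct substitution.
lim(x->-2) of x^2 - 4x
= 1 * (-2)^2 - 4 * (-2) + 0
= 4 + 8 + 0
= 12

12


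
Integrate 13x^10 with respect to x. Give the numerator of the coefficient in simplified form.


Apply the power rule for integration:
integral of ax^n dx = a/(n+1) * x^(n+1) + C
integral of 13x^10 dx
= 13/11 * x^11 + C
The coefficient in lowest terms is 13/11, and its numerator is 13

13


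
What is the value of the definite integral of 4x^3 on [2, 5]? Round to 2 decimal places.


Find the antiderivative of 4x^3:
F(x) = 4/4 * x^4
Apply the Fundamental Theorem of Calculus:
F(5) - F(2)
= 4/4 * 5^4 - 4/4 * 2^4
= 4/4 * (625 - 16)
= 4/4 * 609
= 609 = 609.00

609.00


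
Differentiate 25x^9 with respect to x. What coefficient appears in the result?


We apply the power rule: d/dx [ax^n] = a*n * x^(n-1)
d/dx [25x^9]
= 25 * 9 * x^(9-1)
= 225x^8
The coefficient is 225

225


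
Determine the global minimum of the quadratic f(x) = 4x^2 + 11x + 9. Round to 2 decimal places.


For a quadratic f(x) = ax^2 + bx + c with a > 0, the minimum is at the vertex.
Vertex x-coordinate: x = -b/(2a)
x = -(11) / (2 * 4)
x = -11/8
Substitute back to find the minimum value:
f(-11/8) = 4 * (-11/8)^2 + 11 * (-11/8) + 9
= 121/16 - 121/8 + 9
= 23/16 ≈ 1.44

1.44


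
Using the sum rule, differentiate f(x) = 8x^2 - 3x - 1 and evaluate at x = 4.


Differentiate term by term using power and sum rules:
f(x) = 8x^2 - 3x - 1
f'(x) = 16x - 3
Substitute x = 4:
f'(4) = 16 * 4 - 3
= 64 - 3
= 61

61


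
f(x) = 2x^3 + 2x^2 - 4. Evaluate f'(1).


Differentiate f(x) = 2x^3 + 2x^2 - 4 term by term:
f'(x) = 6x^2 + 4x
Substitute x = 1:
f'(1) = 6 * 1^2 + 4 * 1 + 0
= 6 + 4 + 0
= 10

10


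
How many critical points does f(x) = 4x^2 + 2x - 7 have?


Find where f'(x) = 0:
f'(x) = 8x + 2
Set f'(x) = 0:
8x + 2 = 0
x = -2 / 8 = -1/4
This is a linear equation in x, so there is exactly one solution.
Number of critical points: 1

1


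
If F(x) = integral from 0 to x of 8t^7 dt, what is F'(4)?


By the Fundamental Theorem of Calculus (Part 1):
If F(x) = integral from 0 to x of f(t) dt, then F'(x) = f(x)
Here f(t) = 8t^7
So F'(x) = 8x^7
Evaluate at x = 4:
F'(4) = 8 * 4^7
= 8 * 16384
= 131072

131072


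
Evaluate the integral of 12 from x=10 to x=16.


The integral of a constant k over [a, b] equals k * (b - a).
integral from 10 to 16 of 12 dx
= 12 * (16 - 10)
= 12 * 6
= 72

72


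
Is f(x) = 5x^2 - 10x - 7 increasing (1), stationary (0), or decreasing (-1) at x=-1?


Compute f'(x) to determine behavior:
f'(x) = 10x - 10
f'(-1) = 10 * (-1) - 10
= -10 - 10
= -20
Since f'(-1) < 0, the function is decreasing (-1)

-1


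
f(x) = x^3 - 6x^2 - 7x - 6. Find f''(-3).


First derivative:
f'(x) = 3x^2 - 12x - 7
Second derivative:
f''(x) = 6x - 12
Substitute x = -3:
f''(-3) = 6 * (-3) - 12
= -18 - 12
= -30

-30


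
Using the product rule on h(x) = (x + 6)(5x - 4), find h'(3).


Let u(x) = x + 6 and v(x) = 5x - 4
u'(x) = 1
v'(x) = 5
Product rule: h'(x) = u'(x)*v(x) + u(x)*v'(x)
= 1 * (5x - 4) + (x + 6) * 5
At x = 3:
u(3) = 1 * 3 + 6 = 9
v(3) = 5 * 3 - 4 = 11
h'(3) = 1 * 11 + 9 * 5
= 11 + 45
= 56

56


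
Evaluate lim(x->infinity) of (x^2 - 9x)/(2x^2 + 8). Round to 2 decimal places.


For limits at infinity with equal-degree polynomials,
we compare leading coefficients.
Numerator leading term: x^2
Denominator leading term: 2x^2
Divide both by x^2:
lim = (1 - 9/x) / (2 + 8/x^2)
As x -> infinity, the 1/x and 1/x^2 terms vanish:
= 1/2 = 0.50

0.50


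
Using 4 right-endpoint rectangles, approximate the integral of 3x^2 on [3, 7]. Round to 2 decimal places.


Right Riemann sum uses right endpoints of each subinterval.
Interval: [3, 7], n = 4
dx = (7 - 3) / 4 = 1
Right endpoints: [4, 5, 6, 7]
f values: [48, 75, 108, 147]
Sum = dx * (sum of f values)
= 1 * 378
= 378 = 378.00

378.00


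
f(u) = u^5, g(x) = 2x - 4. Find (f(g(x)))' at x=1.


Using the chain rule: (f(g(x)))' = f'(g(x)) * g'(x)
First, find g(1):
g(1) = 2 * 1 - 4 = -2
Next, f'(u) = 5u^4
And g'(x) = 2
So f'(g(1)) * g'(1)
= 5 * (-2)^4 * 2
= 5 * 16 * 2
= 160

160


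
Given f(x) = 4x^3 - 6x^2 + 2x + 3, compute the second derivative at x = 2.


First derivative:
f'(x) = 12x^2 - 12x + 2
Second derivative:
f''(x) = 24x - 12
Substitute x = 2:
f''(2) = 24 * 2 - 12
= 48 - 12
= 36

36


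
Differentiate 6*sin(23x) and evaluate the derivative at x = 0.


Apply the chain rule to differentiate 6*sin(23x):
d/dx [6*sin(23x)]
= 6 * cos(23x) * d/dx(23x)
= 6 * 23 * cos(23x)
= 138 * cos(23x)
Evaluate at x = 0:
= 138 * cos(0)
= 138 * 1
= 138

138


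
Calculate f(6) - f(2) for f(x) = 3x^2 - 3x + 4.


Net change = f(b) - f(a)
f(x) = 3x^2 - 3x + 4
Compute f(6):
f(6) = 3 * 6^2 - 3 * 6 + 4
= 108 - 18 + 4
= 94
Compute f(2):
f(2) = 3 * 2^2 - 3 * 2 + 4
= 12 - 6 + 4
= 10
Net change = 94 - 10 = 84

84


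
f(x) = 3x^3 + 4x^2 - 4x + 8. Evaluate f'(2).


Differentiate f(x) = 3x^3 + 4x^2 - 4x + 8 term by term:
f'(x) = 9x^2 + 8x - 4
Substitute x = 2:
f'(2) = 9 * 2^2 + 8 * 2 - 4
= 36 + 16 - 4
= 48

48


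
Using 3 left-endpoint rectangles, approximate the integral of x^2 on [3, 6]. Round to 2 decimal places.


Left Riemann sum uses left endpoints of each subinterval.
Interval: [3, 6], n = 3
dx = (6 - 3) / 3 = 1
Left endpoints: [3, 4, 5]
f values: [9, 16, 25]
Sum = dx * (sum of f values)
= 1 * 50
= 50 = 50.00

50.00


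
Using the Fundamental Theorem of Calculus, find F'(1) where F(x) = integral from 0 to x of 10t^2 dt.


By the Fundamental Theorem of Calculus (Part 1):
If F(x) = integral from 0 to x of f(t) dt, then F'(x) = f(x)
Here f(t) = 10t^2
So F'(x) = 10x^2
Evaluate at x = 1:
F'(1) = 10 * 1^2
= 10 * 1
= 10

10


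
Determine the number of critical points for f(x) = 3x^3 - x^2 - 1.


Find where f'(x) = 0:
f(x) = 3x^3 - x^2 - 1
f'(x) = 9x^2 - 2x
This is a quadratic in x. Use the discriminant to count real roots.
Discriminant = (-2)^2 - 4 * 9 * 0
= 4 - 0
= 4
Since discriminant > 0, f'(x) = 0 has 2 real solutions.
Number of critical points: 2

2


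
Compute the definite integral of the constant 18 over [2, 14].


The integral of a constant k over [a, b] equals k * (b - a).
integral from 2 to 14 of 18 dx
= 18 * (14 - 2)
= 18 * 12
= 216

216


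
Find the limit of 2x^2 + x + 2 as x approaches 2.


Since polynomials are continuous, we use direct substitution.
lim(x->2) of 2x^2 + x + 2
= 2 * 2^2 + 1 * 2 + 2
= 8 + 2 + 2
= 12

12


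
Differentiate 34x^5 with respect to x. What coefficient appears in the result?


We apply the power rule: d/dx [ax^n] = a*n * x^(n-1)
d/dx [34x^5]
= 34 * 5 * x^(5-1)
= 170x^4
The coefficient is 170

170


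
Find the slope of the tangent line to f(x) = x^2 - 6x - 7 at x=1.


The slope of the tangent line equals f'(x) at the point.
f(x) = x^2 - 6x - 7
f'(x) = 2x - 6
At x = 1:
f'(1) = 2 * 1 - 6
= 2 - 6
= -4

-4


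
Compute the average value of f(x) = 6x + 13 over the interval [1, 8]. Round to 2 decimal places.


Average value = 1/(b-a) * integral from a to b of f(x) dx
First compute the integral of 6x + 13:
F(x) = 3x^2 + 13x
F(8) = 3 * 64 + 13 * 8 = 296
F(1) = 3 * 1 + 13 * 1 = 16
Integral = 296 - 16 = 280
Average = 280 / (8 - 1) = 280 / 7
= 40 = 40.00

40.00


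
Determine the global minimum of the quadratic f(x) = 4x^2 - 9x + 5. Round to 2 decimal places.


For a quadratic f(x) = ax^2 + bx + c with a > 0, the minimum is at the vertex.
Vertex x-coordinate: x = -b/(2a)
x = -(-9) / (2 * 4)
x = 9/8
Substitute back to find the minimum value:
f(9/8) = 4 * (9/8)^2 - 9 * (9/8) + 5
= 81/16 - 81/8 + 5
= -1/16 ≈ -0.06

-0.06


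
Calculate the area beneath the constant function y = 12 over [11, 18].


The area under a constant function y = 12 is a rectangle.
Width = 18 - 11 = 7
Height = 12
Area = width * height
= 7 * 12
= 84

84


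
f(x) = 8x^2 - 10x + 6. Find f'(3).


Differentiate term by term using power and sum rules:
f(x) = 8x^2 - 10x + 6
f'(x) = 16x - 10
Substitute x = 3:
f'(3) = 16 * 3 - 10
= 48 - 10
= 38

38


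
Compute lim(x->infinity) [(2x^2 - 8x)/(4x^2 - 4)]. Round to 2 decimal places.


For limits at infinity with equal-degree polynomials,
we compare leading coefficients.
Numerator leading term: 2x^2
Denominator leading term: 4x^2
Divide both by x^2:
lim = (2 - 8/x) / (4 - 4/x^2)
As x -> infinity, the 1/x and 1/x^2 terms vanish:
= 2/4 = 1/2 = 0.50

0.50


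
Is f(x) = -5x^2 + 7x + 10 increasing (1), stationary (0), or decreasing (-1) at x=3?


Compute f'(x) to determine behavior:
f'(x) = -10x + 7
f'(3) = -10 * 3 + 7
= -30 + 7
= -23
Since f'(3) < 0, the function is decreasing (-1)

-1


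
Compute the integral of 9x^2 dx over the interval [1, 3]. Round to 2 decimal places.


Find the antiderivative of 9x^2:
F(x) = 9/3 * x^3
Apply the Fundamental Theorem of Calculus:
F(3) - F(1)
= 9/3 * 3^3 - 9/3 * 1^3
= 9/3 * (27 - 1)
= 9/3 * 26
= 78 = 78.00

78.00


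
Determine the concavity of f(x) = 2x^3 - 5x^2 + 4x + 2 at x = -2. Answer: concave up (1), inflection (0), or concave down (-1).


Concavity is determined by the sign of f''(x).
f(x) = 2x^3 - 5x^2 + 4x + 2
f'(x) = 6x^2 - 10x + 4
f''(x) = 12x - 10
f''(-2) = 12 * (-2) - 10
= -24 - 10
= -34
Since f''(-2) < 0, the function is concave down (-1)

-1


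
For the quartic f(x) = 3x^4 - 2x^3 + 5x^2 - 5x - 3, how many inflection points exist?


Inflection points occur where f''(x) = 0 and concavity changes.
f(x) = 3x^4 - 2x^3 + 5x^2 - 5x - 3
f'(x) = 12x^3 - 6x^2 + 10x - 5
f''(x) = 36x^2 - 12x + 10
This is a quadratic in x. Use the discriminant to count real roots.
Discriminant = (-12)^2 - 4 * 36 * 10
= 144 - 1440
= -1296
Since discriminant < 0, f''(x) = 0 has no real solutions.
Number of inflection points: 0

0


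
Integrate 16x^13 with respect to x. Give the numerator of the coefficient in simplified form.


Apply the power rule for integration:
integral of ax^n dx = a/(n+1) * x^(n+1) + C
integral of 16x^13 dx
= 16/14 * x^14 + C
= 8/7 * x^14 + C
The coefficient in lowest terms is 8/7, and its numerator is 8

8


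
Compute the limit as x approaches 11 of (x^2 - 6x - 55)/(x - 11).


Direct substitution gives 0/0, so we factor the numerator.
Factor: (x^2 - 6x - 55) = (x - 11)(x + 5)
Cancel the common factor (x - 11):
(x^2 - 6x - 55)/(x - 11) = (x + 5)
Now substitute x = 11:
= (11) - (-5) = 16

16


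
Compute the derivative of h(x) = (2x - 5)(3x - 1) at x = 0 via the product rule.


Let u(x) = 2x - 5 and v(x) = 3x - 1
u'(x) = 2
v'(x) = 3
Product rule: h'(x) = u'(x)*v(x) + u(x)*v'(x)
= 2 * (3x - 1) + (2x - 5) * 3
At x = 0:
u(0) = 2 * 0 - 5 = -5
v(0) = 3 * 0 - 1 = -1
h'(0) = 2 * (-1) + (-5) * 3
= -2 - 15
= -17

-17


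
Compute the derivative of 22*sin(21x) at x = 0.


Apply the chain rule to differentiate 22*sin(21x):
d/dx [22*sin(21x)]
= 22 * cos(21x) * d/dx(21x)
= 22 * 21 * cos(21x)
= 462 * cos(21x)
Evaluate at x = 0:
= 462 * cos(0)
= 462 * 1
= 462

462


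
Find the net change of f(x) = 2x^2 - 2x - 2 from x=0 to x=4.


Net change = f(b) - f(a)
f(x) = 2x^2 - 2x - 2
Compute f(4):
f(4) = 2 * 4^2 - 2 * 4 - 2
= 32 - 8 - 2
= 22
Compute f(0):
f(0) = 2 * 0^2 - 2 * 0 - 2
= 0 + 0 - 2
= -2
Net change = 22 - (-2) = 24

24


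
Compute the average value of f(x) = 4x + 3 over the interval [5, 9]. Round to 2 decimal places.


Average value = 1/(b-a) * integral from a to b of f(x) dx
First compute the integral of 4x + 3:
F(x) = 2x^2 + 3x
F(9) = 2 * 81 + 3 * 9 = 189
F(5) = 2 * 25 + 3 * 5 = 65
Integral = 189 - 65 = 124
Average = 124 / (9 - 5) = 124 / 4
= 31 = 31.00

31.00


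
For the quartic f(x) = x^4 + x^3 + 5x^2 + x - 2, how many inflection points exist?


Inflection points occur where f''(x) = 0 and concavity changes.
f(x) = x^4 + x^3 + 5x^2 + x - 2
f'(x) = 4x^3 + 3x^2 + 10x + 1
f''(x) = 12x^2 + 6x + 10
This is a quadratic in x. Use the discriminant to count real roots.
Discriminant = (6)^2 - 4 * 12 * 10
= 36 - 480
= -444
Since discriminant < 0, f''(x) = 0 has no real solutions.
Number of inflection points: 0

0


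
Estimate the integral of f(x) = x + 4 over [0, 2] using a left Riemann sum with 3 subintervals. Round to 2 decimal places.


Left Riemann sum uses left endpoints of each subinterval.
Interval: [0, 2], n = 3
dx = (2 - 0) / 3 = 2/3
Left endpoints: [0, 2/3, 4/3]
f values: [4, 14/3, 16/3]
Sum = dx * (sum of f values)
= 2/3 * 14
= 28/3 ≈ 9.33

9.33


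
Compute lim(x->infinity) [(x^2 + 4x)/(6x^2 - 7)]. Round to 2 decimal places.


For limits at infinity with equal-degree polynomials,
we compare leading coefficients.
Numerator leading term: x^2
Denominator leading term: 6x^2
Divide both by x^2:
lim = (1 + 4/x) / (6 - 7/x^2)
As x -> infinity, the 1/x and 1/x^2 terms vanish:
= 1/6 ≈ 0.17

0.17
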